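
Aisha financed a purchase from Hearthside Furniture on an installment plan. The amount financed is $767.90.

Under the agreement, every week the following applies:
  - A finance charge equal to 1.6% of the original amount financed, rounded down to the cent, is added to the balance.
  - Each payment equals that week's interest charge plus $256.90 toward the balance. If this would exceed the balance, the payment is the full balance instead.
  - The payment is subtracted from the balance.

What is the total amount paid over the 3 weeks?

$804.74

Week 1: $767.90 +$12.28 interest = $780.18; pay $269.18 → $511.00
Week 2: $511.00 +$12.28 interest = $523.28; pay $269.18 → $254.10
Week 3: $254.10 +$12.28 interest = $266.38; pay $266.38 → $0.00
Total paid: $804.74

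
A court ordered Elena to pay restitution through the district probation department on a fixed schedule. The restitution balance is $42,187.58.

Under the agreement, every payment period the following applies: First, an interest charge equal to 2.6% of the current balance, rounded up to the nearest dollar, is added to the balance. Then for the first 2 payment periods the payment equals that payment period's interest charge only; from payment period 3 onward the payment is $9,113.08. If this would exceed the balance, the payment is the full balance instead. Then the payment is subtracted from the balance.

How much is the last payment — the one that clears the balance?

# | Opening | Interest | Payment | End bal
1 | $42,187.58 | $1,097.00 | $1,097.00 | $42,187.58
2 | $42,187.58 | $1,097.00 | $1,097.00 | $42,187.58
3 | $42,187.58 | $1,097.00 | $9,113.08 | $34,171.50
4 | $34,171.50 | $889.00 | $9,113.08 | $25,947.42
5 | $25,947.42 | $675.00 | $9,113.08 | $17,509.34
6 | $17,509.34 | $456.00 | $9,113.08 | $8,852.26
7 | $8,852.26 | $231.00 | $9,083.26 | $0.00

$9,083.26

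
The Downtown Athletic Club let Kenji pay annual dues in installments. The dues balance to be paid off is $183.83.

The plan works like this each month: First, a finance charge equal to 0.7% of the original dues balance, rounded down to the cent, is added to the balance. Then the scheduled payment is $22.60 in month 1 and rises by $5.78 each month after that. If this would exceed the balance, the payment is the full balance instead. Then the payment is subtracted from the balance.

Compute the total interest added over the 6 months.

Month 1: opening $183.83; interest $1.28 → $185.11; payment $22.60; balance $162.51
Month 2: opening $162.51; interest $1.28 → $163.79; payment $28.38; balance $135.41
Month 3: opening $135.41; interest $1.28 → $136.69; payment $34.16; balance $102.53
Month 4: opening $102.53; interest $1.28 → $103.81; payment $39.94; balance $63.87
Month 5: opening $63.87; interest $1.28 → $65.15; payment $45.72; balance $19.43
Month 6: opening $19.43; interest $1.28 → $20.71; payment $20.71; balance $0.00
Total interest: $1.28 + $1.28 + $1.28 + $1.28 + $1.28 + $1.28 = $7.68

$7.68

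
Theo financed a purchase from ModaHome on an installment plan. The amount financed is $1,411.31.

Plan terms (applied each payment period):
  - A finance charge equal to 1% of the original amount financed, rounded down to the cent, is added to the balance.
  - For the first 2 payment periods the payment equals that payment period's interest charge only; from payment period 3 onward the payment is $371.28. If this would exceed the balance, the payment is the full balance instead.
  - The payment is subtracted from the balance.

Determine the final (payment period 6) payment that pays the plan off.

Payment period 1: $1,411.31 +$14.11 interest = $1,425.42; pay $14.11 → $1,411.31
Payment period 2: $1,411.31 +$14.11 interest = $1,425.42; pay $14.11 → $1,411.31
Payment period 3: $1,411.31 +$14.11 interest = $1,425.42; pay $371.28 → $1,054.14
Payment period 4: $1,054.14 +$14.11 interest = $1,068.25; pay $371.28 → $696.97
Payment period 5: $696.97 +$14.11 interest = $711.08; pay $371.28 → $339.80
Payment period 6: $339.80 +$14.11 interest = $353.91; pay $353.91 → $0.00

$353.91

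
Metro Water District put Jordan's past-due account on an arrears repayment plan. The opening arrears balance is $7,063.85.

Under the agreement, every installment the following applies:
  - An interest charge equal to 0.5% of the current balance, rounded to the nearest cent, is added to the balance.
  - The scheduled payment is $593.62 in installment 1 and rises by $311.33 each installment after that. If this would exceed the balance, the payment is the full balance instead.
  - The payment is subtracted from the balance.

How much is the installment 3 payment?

Installment 1: opening $7,063.85; interest $35.32 → $7,099.17; payment $593.62; balance $6,505.55
Installment 2: opening $6,505.55; interest $32.53 → $6,538.08; payment $904.95; balance $5,633.13
Installment 3: opening $5,633.13; interest $28.17 → $5,661.30; payment $1,216.28; balance $4,445.02

$1,216.28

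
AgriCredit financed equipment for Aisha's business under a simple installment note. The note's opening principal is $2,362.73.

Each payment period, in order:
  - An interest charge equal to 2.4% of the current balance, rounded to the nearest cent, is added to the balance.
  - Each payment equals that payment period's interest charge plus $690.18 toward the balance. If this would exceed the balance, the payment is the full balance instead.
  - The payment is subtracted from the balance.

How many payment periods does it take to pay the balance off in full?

Payment period 1: $2,362.73 +$56.71 interest = $2,419.44; pay $746.89 → $1,672.55
Payment period 2: $1,672.55 +$40.14 interest = $1,712.69; pay $730.32 → $982.37
Payment period 3: $982.37 +$23.58 interest = $1,005.95; pay $713.76 → $292.19
Payment period 4: $292.19 +$7.01 interest = $299.20; pay $299.20 → $0.00
Balance reaches $0.00 in payment period 4.

4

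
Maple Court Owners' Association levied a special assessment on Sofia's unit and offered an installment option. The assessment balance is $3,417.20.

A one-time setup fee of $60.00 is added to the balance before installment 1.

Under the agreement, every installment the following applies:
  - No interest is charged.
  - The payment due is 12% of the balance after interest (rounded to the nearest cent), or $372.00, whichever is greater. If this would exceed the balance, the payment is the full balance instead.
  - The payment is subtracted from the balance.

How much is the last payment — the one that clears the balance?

$83.94

Installment 1: $3,477.20 − $417.26 → $3,059.94
Installment 2: $3,059.94 − $372.00 → $2,687.94
Installment 3: $2,687.94 − $372.00 → $2,315.94
Installment 4: $2,315.94 − $372.00 → $1,943.94
Installment 5: $1,943.94 − $372.00 → $1,571.94
Installment 6: $1,571.94 − $372.00 → $1,199.94
Installment 7: $1,199.94 − $372.00 → $827.94
Installment 8: $827.94 − $372.00 → $455.94
Installment 9: $455.94 − $372.00 → $83.94
Installment 10: $83.94 − $83.94 → $0.00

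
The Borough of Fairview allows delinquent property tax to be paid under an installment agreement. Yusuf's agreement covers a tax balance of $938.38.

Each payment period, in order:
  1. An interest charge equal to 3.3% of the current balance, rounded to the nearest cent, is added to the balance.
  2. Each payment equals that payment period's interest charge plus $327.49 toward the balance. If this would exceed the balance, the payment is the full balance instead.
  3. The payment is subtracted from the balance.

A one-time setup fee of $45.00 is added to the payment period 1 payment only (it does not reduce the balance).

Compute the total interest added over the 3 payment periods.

$60.48

Payment period 1: opening $938.38; interest $30.97 → $969.35; payment $358.46 (+ $45.00 fee); balance $610.89
Payment period 2: opening $610.89; interest $20.16 → $631.05; payment $347.65; balance $283.40
Payment period 3: opening $283.40; interest $9.35 → $292.75; payment $292.75; balance $0.00
Total interest: $30.97 + $20.16 + $9.35 = $60.48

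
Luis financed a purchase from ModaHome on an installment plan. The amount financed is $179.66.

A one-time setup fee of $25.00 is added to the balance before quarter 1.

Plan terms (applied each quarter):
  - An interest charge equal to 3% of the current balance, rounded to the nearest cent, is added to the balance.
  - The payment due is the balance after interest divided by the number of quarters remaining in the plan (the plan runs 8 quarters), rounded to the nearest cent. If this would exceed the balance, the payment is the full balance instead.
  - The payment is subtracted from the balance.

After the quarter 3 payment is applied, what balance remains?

$139.77

Quarter 1: opening $204.66; interest $6.14 → $210.80; payment $26.35; balance $184.45
Quarter 2: opening $184.45; interest $5.53 → $189.98; payment $27.14; balance $162.84
Quarter 3: opening $162.84; interest $4.89 → $167.73; payment $27.96; balance $139.77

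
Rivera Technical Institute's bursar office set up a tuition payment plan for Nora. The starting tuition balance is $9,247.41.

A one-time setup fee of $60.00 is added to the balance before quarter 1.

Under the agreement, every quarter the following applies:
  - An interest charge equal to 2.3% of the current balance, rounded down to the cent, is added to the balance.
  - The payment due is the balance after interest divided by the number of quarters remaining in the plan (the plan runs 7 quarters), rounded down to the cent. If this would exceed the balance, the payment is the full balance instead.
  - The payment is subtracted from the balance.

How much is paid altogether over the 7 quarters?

$10,204.21

Quarter 1: $9,307.41 +$214.07 interest = $9,521.48; pay $1,360.21 → $8,161.27
Quarter 2: $8,161.27 +$187.70 interest = $8,348.97; pay $1,391.49 → $6,957.48
Quarter 3: $6,957.48 +$160.02 interest = $7,117.50; pay $1,423.50 → $5,694.00
Quarter 4: $5,694.00 +$130.96 interest = $5,824.96; pay $1,456.24 → $4,368.72
Quarter 5: $4,368.72 +$100.48 interest = $4,469.20; pay $1,489.73 → $2,979.47
Quarter 6: $2,979.47 +$68.52 interest = $3,047.99; pay $1,523.99 → $1,524.00
Quarter 7: $1,524.00 +$35.05 interest = $1,559.05; pay $1,559.05 → $0.00
Total paid: $10,204.21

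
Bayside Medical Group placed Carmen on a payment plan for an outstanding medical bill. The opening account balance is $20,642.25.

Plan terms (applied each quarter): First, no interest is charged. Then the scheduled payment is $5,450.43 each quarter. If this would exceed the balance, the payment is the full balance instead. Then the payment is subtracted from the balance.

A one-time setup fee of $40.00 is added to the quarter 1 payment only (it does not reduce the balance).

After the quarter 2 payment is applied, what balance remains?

# | Opening | Payment | Fee | End bal
1 | $20,642.25 | $5,450.43 | $40.00 | $15,191.82
2 | $15,191.82 | $5,450.43 | — | $9,741.39

$9,741.39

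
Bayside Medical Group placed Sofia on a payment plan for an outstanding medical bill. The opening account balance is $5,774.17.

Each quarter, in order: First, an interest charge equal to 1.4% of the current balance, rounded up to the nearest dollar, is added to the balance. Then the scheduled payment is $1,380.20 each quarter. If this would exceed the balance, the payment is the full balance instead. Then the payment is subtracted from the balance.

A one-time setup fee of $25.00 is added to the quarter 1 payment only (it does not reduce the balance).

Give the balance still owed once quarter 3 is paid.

$1,822.57

Quarter 1: opening $5,774.17; interest $81.00 → $5,855.17; payment $1,380.20 (+ $25.00 fee); balance $4,474.97
Quarter 2: opening $4,474.97; interest $63.00 → $4,537.97; payment $1,380.20; balance $3,157.77
Quarter 3: opening $3,157.77; interest $45.00 → $3,202.77; payment $1,380.20; balance $1,822.57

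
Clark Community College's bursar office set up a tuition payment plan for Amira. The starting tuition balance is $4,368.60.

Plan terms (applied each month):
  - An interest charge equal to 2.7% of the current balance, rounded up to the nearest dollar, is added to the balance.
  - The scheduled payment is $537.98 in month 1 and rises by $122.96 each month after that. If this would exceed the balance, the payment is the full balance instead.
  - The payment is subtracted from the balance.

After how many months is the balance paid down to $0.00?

6

# | Opening | Interest | Payment | End bal
1 | $4,368.60 | $118.00 | $537.98 | $3,948.62
2 | $3,948.62 | $107.00 | $660.94 | $3,394.68
3 | $3,394.68 | $92.00 | $783.90 | $2,702.78
4 | $2,702.78 | $73.00 | $906.86 | $1,868.92
5 | $1,868.92 | $51.00 | $1,029.82 | $890.10
6 | $890.10 | $25.00 | $915.10 | $0.00
Balance reaches $0.00 in month 6.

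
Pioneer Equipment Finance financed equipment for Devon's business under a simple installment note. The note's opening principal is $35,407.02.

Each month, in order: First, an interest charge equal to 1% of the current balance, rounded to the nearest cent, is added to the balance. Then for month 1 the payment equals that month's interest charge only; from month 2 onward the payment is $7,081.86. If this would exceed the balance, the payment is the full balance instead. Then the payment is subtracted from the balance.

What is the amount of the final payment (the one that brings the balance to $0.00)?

$1,099.41

Month 1: opening $35,407.02; interest $354.07 → $35,761.09; payment $354.07; balance $35,407.02
Month 2: opening $35,407.02; interest $354.07 → $35,761.09; payment $7,081.86; balance $28,679.23
Month 3: opening $28,679.23; interest $286.79 → $28,966.02; payment $7,081.86; balance $21,884.16
Month 4: opening $21,884.16; interest $218.84 → $22,103.00; payment $7,081.86; balance $15,021.14
Month 5: opening $15,021.14; interest $150.21 → $15,171.35; payment $7,081.86; balance $8,089.49
Month 6: opening $8,089.49; interest $80.89 → $8,170.38; payment $7,081.86; balance $1,088.52
Month 7: opening $1,088.52; interest $10.89 → $1,099.41; payment $1,099.41; balance $0.00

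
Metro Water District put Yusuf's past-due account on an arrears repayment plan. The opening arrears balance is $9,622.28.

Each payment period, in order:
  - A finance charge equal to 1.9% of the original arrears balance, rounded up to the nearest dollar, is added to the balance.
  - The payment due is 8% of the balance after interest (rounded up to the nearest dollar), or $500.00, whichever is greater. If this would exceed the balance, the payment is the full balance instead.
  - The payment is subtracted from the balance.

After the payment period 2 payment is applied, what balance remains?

$8,466.28

Payment period 1: opening $9,622.28; interest $183.00 → $9,805.28; payment $785.00; balance $9,020.28
Payment period 2: opening $9,020.28; interest $183.00 → $9,203.28; payment $737.00; balance $8,466.28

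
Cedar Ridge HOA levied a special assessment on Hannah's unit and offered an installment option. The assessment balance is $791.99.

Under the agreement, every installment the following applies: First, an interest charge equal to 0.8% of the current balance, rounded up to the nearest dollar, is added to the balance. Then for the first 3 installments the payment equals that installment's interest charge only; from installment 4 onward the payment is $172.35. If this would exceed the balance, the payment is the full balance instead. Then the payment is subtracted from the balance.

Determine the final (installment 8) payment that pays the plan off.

# | Opening | Interest | Payment | End bal
1 | $791.99 | $7.00 | $7.00 | $791.99
2 | $791.99 | $7.00 | $7.00 | $791.99
3 | $791.99 | $7.00 | $7.00 | $791.99
4 | $791.99 | $7.00 | $172.35 | $626.64
5 | $626.64 | $6.00 | $172.35 | $460.29
6 | $460.29 | $4.00 | $172.35 | $291.94
7 | $291.94 | $3.00 | $172.35 | $122.59
8 | $122.59 | $1.00 | $123.59 | $0.00

$123.59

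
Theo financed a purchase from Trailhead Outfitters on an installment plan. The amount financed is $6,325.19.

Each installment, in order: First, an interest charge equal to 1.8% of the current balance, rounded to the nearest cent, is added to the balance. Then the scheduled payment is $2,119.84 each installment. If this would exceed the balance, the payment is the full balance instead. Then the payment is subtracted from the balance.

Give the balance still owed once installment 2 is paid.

$2,277.11

Installment 1: opening $6,325.19; interest $113.85 → $6,439.04; payment $2,119.84; balance $4,319.20
Installment 2: opening $4,319.20; interest $77.75 → $4,396.95; payment $2,119.84; balance $2,277.11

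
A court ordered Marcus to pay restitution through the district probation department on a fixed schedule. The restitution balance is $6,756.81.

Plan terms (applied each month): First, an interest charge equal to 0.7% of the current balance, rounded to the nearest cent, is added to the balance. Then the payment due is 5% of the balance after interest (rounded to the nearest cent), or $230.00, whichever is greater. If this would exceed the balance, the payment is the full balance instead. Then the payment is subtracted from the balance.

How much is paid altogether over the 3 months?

Month 1: $6,756.81 +$47.30 interest = $6,804.11; pay $340.21 → $6,463.90
Month 2: $6,463.90 +$45.25 interest = $6,509.15; pay $325.46 → $6,183.69
Month 3: $6,183.69 +$43.29 interest = $6,226.98; pay $311.35 → $5,915.63
Total paid: $977.02

$977.02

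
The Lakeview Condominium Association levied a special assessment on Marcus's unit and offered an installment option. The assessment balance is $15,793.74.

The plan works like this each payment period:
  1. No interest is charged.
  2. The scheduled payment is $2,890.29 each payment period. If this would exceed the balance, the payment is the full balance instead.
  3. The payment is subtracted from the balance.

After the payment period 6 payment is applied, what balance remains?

Payment period 1: $15,793.74 − $2,890.29 → $12,903.45
Payment period 2: $12,903.45 − $2,890.29 → $10,013.16
Payment period 3: $10,013.16 − $2,890.29 → $7,122.87
Payment period 4: $7,122.87 − $2,890.29 → $4,232.58
Payment period 5: $4,232.58 − $2,890.29 → $1,342.29
Payment period 6: $1,342.29 − $1,342.29 → $0.00

$0.00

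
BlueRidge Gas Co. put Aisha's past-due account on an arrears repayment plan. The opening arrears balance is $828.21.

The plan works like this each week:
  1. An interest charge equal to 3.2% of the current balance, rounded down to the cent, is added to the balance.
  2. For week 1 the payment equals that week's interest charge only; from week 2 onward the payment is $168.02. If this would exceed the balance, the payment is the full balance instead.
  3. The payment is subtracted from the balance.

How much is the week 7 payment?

Week 1: opening $828.21; interest $26.50 → $854.71; payment $26.50; balance $828.21
Week 2: opening $828.21; interest $26.50 → $854.71; payment $168.02; balance $686.69
Week 3: opening $686.69; interest $21.97 → $708.66; payment $168.02; balance $540.64
Week 4: opening $540.64; interest $17.30 → $557.94; payment $168.02; balance $389.92
Week 5: opening $389.92; interest $12.47 → $402.39; payment $168.02; balance $234.37
Week 6: opening $234.37; interest $7.49 → $241.86; payment $168.02; balance $73.84
Week 7: opening $73.84; interest $2.36 → $76.20; payment $76.20; balance $0.00

$76.20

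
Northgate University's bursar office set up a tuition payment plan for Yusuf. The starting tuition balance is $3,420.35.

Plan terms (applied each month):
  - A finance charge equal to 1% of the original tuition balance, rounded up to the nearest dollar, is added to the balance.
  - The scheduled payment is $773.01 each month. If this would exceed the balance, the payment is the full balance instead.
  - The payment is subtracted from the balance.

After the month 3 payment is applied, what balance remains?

$1,206.32

Month 1: opening $3,420.35; interest $35.00 → $3,455.35; payment $773.01; balance $2,682.34
Month 2: opening $2,682.34; interest $35.00 → $2,717.34; payment $773.01; balance $1,944.33
Month 3: opening $1,944.33; interest $35.00 → $1,979.33; payment $773.01; balance $1,206.32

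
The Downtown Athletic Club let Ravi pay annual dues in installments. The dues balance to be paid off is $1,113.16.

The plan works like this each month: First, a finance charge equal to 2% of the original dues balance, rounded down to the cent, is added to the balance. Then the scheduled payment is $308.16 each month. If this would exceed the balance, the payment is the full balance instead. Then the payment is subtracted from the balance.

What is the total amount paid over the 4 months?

Month 1: opening $1,113.16; interest $22.26 → $1,135.42; payment $308.16; balance $827.26
Month 2: opening $827.26; interest $22.26 → $849.52; payment $308.16; balance $541.36
Month 3: opening $541.36; interest $22.26 → $563.62; payment $308.16; balance $255.46
Month 4: opening $255.46; interest $22.26 → $277.72; payment $277.72; balance $0.00
Total paid: $1,202.20

$1,202.20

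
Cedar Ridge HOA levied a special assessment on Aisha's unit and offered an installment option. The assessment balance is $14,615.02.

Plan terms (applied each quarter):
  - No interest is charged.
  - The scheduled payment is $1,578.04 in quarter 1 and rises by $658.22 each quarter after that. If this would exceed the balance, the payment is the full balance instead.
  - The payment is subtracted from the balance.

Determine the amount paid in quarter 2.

# | Opening | Payment | End bal
1 | $14,615.02 | $1,578.04 | $13,036.98
2 | $13,036.98 | $2,236.26 | $10,800.72

$2,236.26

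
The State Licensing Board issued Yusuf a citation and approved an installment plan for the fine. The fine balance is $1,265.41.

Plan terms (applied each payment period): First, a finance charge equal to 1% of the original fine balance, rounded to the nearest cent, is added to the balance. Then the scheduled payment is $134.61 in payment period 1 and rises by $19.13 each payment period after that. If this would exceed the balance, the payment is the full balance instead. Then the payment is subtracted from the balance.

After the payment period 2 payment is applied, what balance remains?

$1,002.36

# | Opening | Interest | Payment | End bal
1 | $1,265.41 | $12.65 | $134.61 | $1,143.45
2 | $1,143.45 | $12.65 | $153.74 | $1,002.36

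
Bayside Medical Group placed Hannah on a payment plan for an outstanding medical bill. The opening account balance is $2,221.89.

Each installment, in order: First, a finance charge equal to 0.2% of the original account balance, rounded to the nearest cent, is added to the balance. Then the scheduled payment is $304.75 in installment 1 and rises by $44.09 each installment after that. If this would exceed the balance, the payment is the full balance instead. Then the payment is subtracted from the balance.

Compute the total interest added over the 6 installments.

Installment 1: $2,221.89 +$4.44 interest = $2,226.33; pay $304.75 → $1,921.58
Installment 2: $1,921.58 +$4.44 interest = $1,926.02; pay $348.84 → $1,577.18
Installment 3: $1,577.18 +$4.44 interest = $1,581.62; pay $392.93 → $1,188.69
Installment 4: $1,188.69 +$4.44 interest = $1,193.13; pay $437.02 → $756.11
Installment 5: $756.11 +$4.44 interest = $760.55; pay $481.11 → $279.44
Installment 6: $279.44 +$4.44 interest = $283.88; pay $283.88 → $0.00
Total interest: $4.44 + $4.44 + $4.44 + $4.44 + $4.44 + $4.44 = $26.64

$26.64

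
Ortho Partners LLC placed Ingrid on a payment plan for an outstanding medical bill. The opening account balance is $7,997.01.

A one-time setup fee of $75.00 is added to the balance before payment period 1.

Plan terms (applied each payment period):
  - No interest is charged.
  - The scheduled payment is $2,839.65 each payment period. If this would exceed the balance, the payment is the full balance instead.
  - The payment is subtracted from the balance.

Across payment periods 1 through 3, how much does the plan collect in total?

$8,072.01

Payment period 1: $8,072.01 − $2,839.65 → $5,232.36
Payment period 2: $5,232.36 − $2,839.65 → $2,392.71
Payment period 3: $2,392.71 − $2,392.71 → $0.00
Total paid: $8,072.01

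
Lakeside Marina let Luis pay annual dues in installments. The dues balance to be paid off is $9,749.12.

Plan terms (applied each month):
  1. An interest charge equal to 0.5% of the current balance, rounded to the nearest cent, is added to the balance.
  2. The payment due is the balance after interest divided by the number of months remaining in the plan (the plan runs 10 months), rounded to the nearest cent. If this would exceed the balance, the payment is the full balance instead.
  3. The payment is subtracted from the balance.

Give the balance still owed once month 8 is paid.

Month 1: $9,749.12 +$48.75 interest = $9,797.87; pay $979.79 → $8,818.08
Month 2: $8,818.08 +$44.09 interest = $8,862.17; pay $984.69 → $7,877.48
Month 3: $7,877.48 +$39.39 interest = $7,916.87; pay $989.61 → $6,927.26
Month 4: $6,927.26 +$34.64 interest = $6,961.90; pay $994.56 → $5,967.34
Month 5: $5,967.34 +$29.84 interest = $5,997.18; pay $999.53 → $4,997.65
Month 6: $4,997.65 +$24.99 interest = $5,022.64; pay $1,004.53 → $4,018.11
Month 7: $4,018.11 +$20.09 interest = $4,038.20; pay $1,009.55 → $3,028.65
Month 8: $3,028.65 +$15.14 interest = $3,043.79; pay $1,014.60 → $2,029.19

$2,029.19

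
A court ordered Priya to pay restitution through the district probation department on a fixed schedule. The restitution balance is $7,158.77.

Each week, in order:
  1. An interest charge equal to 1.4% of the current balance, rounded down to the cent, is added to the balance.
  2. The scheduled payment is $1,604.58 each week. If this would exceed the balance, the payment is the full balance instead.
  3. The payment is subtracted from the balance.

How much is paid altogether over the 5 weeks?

$7,446.29

# | Opening | Interest | Payment | End bal
1 | $7,158.77 | $100.22 | $1,604.58 | $5,654.41
2 | $5,654.41 | $79.16 | $1,604.58 | $4,128.99
3 | $4,128.99 | $57.80 | $1,604.58 | $2,582.21
4 | $2,582.21 | $36.15 | $1,604.58 | $1,013.78
5 | $1,013.78 | $14.19 | $1,027.97 | $0.00
Total paid: $7,446.29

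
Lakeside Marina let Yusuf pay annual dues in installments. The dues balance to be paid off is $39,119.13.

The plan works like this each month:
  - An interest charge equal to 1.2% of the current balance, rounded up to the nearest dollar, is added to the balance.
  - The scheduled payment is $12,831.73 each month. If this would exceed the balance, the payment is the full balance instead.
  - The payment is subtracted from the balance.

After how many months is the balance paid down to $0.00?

4

Month 1: opening $39,119.13; interest $470.00 → $39,589.13; payment $12,831.73; balance $26,757.40
Month 2: opening $26,757.40; interest $322.00 → $27,079.40; payment $12,831.73; balance $14,247.67
Month 3: opening $14,247.67; interest $171.00 → $14,418.67; payment $12,831.73; balance $1,586.94
Month 4: opening $1,586.94; interest $20.00 → $1,606.94; payment $1,606.94; balance $0.00
Balance reaches $0.00 in month 4.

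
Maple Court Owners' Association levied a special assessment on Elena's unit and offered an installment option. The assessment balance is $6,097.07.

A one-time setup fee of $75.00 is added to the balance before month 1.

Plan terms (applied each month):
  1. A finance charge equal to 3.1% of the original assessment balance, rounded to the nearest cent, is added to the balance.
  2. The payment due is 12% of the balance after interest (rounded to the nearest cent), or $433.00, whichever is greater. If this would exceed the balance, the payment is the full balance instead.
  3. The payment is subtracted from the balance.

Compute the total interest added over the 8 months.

$1,512.08

# | Opening | Interest | Payment | End bal
1 | $6,172.07 | $189.01 | $763.33 | $5,597.75
2 | $5,597.75 | $189.01 | $694.41 | $5,092.35
3 | $5,092.35 | $189.01 | $633.76 | $4,647.60
4 | $4,647.60 | $189.01 | $580.39 | $4,256.22
5 | $4,256.22 | $189.01 | $533.43 | $3,911.80
6 | $3,911.80 | $189.01 | $492.10 | $3,608.71
7 | $3,608.71 | $189.01 | $455.73 | $3,341.99
8 | $3,341.99 | $189.01 | $433.00 | $3,098.00
Total interest: $189.01 + $189.01 + $189.01 + $189.01 + $189.01 + $189.01 + $189.01 + $189.01 = $1,512.08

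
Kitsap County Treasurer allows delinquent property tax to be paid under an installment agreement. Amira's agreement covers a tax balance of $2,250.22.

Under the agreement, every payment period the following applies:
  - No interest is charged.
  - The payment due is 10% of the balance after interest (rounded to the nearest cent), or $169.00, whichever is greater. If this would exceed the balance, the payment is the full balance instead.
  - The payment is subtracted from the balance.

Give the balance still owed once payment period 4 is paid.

Payment period 1: opening $2,250.22; payment $225.02; balance $2,025.20
Payment period 2: opening $2,025.20; payment $202.52; balance $1,822.68
Payment period 3: opening $1,822.68; payment $182.27; balance $1,640.41
Payment period 4: opening $1,640.41; payment $169.00; balance $1,471.41

$1,471.41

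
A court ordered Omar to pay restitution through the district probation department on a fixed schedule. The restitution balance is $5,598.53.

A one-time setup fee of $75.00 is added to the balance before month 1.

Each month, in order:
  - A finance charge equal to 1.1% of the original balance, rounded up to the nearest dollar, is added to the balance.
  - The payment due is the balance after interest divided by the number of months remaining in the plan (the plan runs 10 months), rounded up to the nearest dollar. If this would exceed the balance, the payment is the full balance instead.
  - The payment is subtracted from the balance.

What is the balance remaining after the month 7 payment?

$1,903.53

# | Opening | Interest | Payment | End bal
1 | $5,673.53 | $62.00 | $574.00 | $5,161.53
2 | $5,161.53 | $62.00 | $581.00 | $4,642.53
3 | $4,642.53 | $62.00 | $589.00 | $4,115.53
4 | $4,115.53 | $62.00 | $597.00 | $3,580.53
5 | $3,580.53 | $62.00 | $608.00 | $3,034.53
6 | $3,034.53 | $62.00 | $620.00 | $2,476.53
7 | $2,476.53 | $62.00 | $635.00 | $1,903.53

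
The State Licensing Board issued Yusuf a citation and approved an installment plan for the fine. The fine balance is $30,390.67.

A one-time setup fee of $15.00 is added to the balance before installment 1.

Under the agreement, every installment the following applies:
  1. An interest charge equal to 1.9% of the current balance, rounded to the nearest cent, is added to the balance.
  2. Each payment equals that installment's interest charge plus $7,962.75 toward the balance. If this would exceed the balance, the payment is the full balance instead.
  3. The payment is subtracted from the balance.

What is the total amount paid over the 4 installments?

$31,808.75

Installment 1: opening $30,405.67; interest $577.71 → $30,983.38; payment $8,540.46; balance $22,442.92
Installment 2: opening $22,442.92; interest $426.42 → $22,869.34; payment $8,389.17; balance $14,480.17
Installment 3: opening $14,480.17; interest $275.12 → $14,755.29; payment $8,237.87; balance $6,517.42
Installment 4: opening $6,517.42; interest $123.83 → $6,641.25; payment $6,641.25; balance $0.00
Total paid: $31,808.75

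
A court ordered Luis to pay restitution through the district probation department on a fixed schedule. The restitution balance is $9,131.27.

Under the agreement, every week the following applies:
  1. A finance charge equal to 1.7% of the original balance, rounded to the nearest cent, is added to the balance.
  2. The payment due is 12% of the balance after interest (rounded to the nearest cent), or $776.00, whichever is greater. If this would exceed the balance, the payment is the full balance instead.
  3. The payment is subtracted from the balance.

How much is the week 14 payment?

# | Opening | Interest | Payment | End bal
1 | $9,131.27 | $155.23 | $1,114.38 | $8,172.12
2 | $8,172.12 | $155.23 | $999.28 | $7,328.07
3 | $7,328.07 | $155.23 | $898.00 | $6,585.30
4 | $6,585.30 | $155.23 | $808.86 | $5,931.67
5 | $5,931.67 | $155.23 | $776.00 | $5,310.90
6 | $5,310.90 | $155.23 | $776.00 | $4,690.13
7 | $4,690.13 | $155.23 | $776.00 | $4,069.36
8 | $4,069.36 | $155.23 | $776.00 | $3,448.59
9 | $3,448.59 | $155.23 | $776.00 | $2,827.82
10 | $2,827.82 | $155.23 | $776.00 | $2,207.05
11 | $2,207.05 | $155.23 | $776.00 | $1,586.28
12 | $1,586.28 | $155.23 | $776.00 | $965.51
13 | $965.51 | $155.23 | $776.00 | $344.74
14 | $344.74 | $155.23 | $499.97 | $0.00

$499.97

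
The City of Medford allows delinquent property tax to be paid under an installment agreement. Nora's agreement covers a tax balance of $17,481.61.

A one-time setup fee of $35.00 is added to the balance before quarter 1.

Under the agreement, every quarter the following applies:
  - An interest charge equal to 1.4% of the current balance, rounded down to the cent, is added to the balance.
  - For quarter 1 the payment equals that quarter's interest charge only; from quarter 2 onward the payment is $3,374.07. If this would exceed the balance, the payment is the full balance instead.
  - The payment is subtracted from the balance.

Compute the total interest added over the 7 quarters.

# | Opening | Interest | Payment | End bal
1 | $17,516.61 | $245.23 | $245.23 | $17,516.61
2 | $17,516.61 | $245.23 | $3,374.07 | $14,387.77
3 | $14,387.77 | $201.42 | $3,374.07 | $11,215.12
4 | $11,215.12 | $157.01 | $3,374.07 | $7,998.06
5 | $7,998.06 | $111.97 | $3,374.07 | $4,735.96
6 | $4,735.96 | $66.30 | $3,374.07 | $1,428.19
7 | $1,428.19 | $19.99 | $1,448.18 | $0.00
Total interest: $245.23 + $245.23 + $201.42 + $157.01 + $111.97 + $66.30 + $19.99 = $1,047.15

$1,047.15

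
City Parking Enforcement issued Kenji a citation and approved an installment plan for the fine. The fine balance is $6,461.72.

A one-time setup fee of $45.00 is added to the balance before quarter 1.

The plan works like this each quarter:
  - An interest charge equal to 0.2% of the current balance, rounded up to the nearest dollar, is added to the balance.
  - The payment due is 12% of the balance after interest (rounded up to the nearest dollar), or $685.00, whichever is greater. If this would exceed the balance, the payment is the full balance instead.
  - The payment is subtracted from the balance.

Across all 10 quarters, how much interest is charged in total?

Quarter 1: opening $6,506.72; interest $14.00 → $6,520.72; payment $783.00; balance $5,737.72
Quarter 2: opening $5,737.72; interest $12.00 → $5,749.72; payment $690.00; balance $5,059.72
Quarter 3: opening $5,059.72; interest $11.00 → $5,070.72; payment $685.00; balance $4,385.72
Quarter 4: opening $4,385.72; interest $9.00 → $4,394.72; payment $685.00; balance $3,709.72
Quarter 5: opening $3,709.72; interest $8.00 → $3,717.72; payment $685.00; balance $3,032.72
Quarter 6: opening $3,032.72; interest $7.00 → $3,039.72; payment $685.00; balance $2,354.72
Quarter 7: opening $2,354.72; interest $5.00 → $2,359.72; payment $685.00; balance $1,674.72
Quarter 8: opening $1,674.72; interest $4.00 → $1,678.72; payment $685.00; balance $993.72
Quarter 9: opening $993.72; interest $2.00 → $995.72; payment $685.00; balance $310.72
Quarter 10: opening $310.72; interest $1.00 → $311.72; payment $311.72; balance $0.00
Total interest: $14.00 + $12.00 + $11.00 + $9.00 + $8.00 + $7.00 + $5.00 + $4.00 + $2.00 + $1.00 = $73.00

$73.00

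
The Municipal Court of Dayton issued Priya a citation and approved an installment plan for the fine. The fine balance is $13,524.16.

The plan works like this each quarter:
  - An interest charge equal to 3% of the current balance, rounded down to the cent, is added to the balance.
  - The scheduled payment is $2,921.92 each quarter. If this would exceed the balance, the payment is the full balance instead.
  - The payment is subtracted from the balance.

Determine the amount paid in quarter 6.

# | Opening | Interest | Payment | End bal
1 | $13,524.16 | $405.72 | $2,921.92 | $11,007.96
2 | $11,007.96 | $330.23 | $2,921.92 | $8,416.27
3 | $8,416.27 | $252.48 | $2,921.92 | $5,746.83
4 | $5,746.83 | $172.40 | $2,921.92 | $2,997.31
5 | $2,997.31 | $89.91 | $2,921.92 | $165.30
6 | $165.30 | $4.95 | $170.25 | $0.00

$170.25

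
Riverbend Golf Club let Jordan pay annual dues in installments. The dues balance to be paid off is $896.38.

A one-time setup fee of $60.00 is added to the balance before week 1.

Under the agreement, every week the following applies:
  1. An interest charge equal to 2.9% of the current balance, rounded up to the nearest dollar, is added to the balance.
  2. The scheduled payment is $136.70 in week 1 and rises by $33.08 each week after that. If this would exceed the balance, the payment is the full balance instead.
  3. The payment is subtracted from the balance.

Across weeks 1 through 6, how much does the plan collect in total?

$1,057.38

Week 1: $956.38 +$28.00 interest = $984.38; pay $136.70 → $847.68
Week 2: $847.68 +$25.00 interest = $872.68; pay $169.78 → $702.90
Week 3: $702.90 +$21.00 interest = $723.90; pay $202.86 → $521.04
Week 4: $521.04 +$16.00 interest = $537.04; pay $235.94 → $301.10
Week 5: $301.10 +$9.00 interest = $310.10; pay $269.02 → $41.08
Week 6: $41.08 +$2.00 interest = $43.08; pay $43.08 → $0.00
Total paid: $1,057.38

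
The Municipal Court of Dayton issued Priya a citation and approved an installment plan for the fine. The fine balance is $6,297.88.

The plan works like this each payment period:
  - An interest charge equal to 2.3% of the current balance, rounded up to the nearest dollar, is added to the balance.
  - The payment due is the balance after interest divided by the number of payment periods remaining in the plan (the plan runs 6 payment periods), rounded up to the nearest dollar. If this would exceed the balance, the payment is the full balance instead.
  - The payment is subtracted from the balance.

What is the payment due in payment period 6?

Payment period 1: opening $6,297.88; interest $145.00 → $6,442.88; payment $1,074.00; balance $5,368.88
Payment period 2: opening $5,368.88; interest $124.00 → $5,492.88; payment $1,099.00; balance $4,393.88
Payment period 3: opening $4,393.88; interest $102.00 → $4,495.88; payment $1,124.00; balance $3,371.88
Payment period 4: opening $3,371.88; interest $78.00 → $3,449.88; payment $1,150.00; balance $2,299.88
Payment period 5: opening $2,299.88; interest $53.00 → $2,352.88; payment $1,177.00; balance $1,175.88
Payment period 6: opening $1,175.88; interest $28.00 → $1,203.88; payment $1,203.88; balance $0.00

$1,203.88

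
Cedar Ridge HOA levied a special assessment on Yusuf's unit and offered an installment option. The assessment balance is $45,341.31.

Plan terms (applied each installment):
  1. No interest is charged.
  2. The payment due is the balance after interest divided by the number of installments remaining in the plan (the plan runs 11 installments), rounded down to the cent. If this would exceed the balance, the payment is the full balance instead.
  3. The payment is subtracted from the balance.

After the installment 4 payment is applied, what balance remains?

$28,853.58

Installment 1: opening $45,341.31; payment $4,121.93; balance $41,219.38
Installment 2: opening $41,219.38; payment $4,121.93; balance $37,097.45
Installment 3: opening $37,097.45; payment $4,121.93; balance $32,975.52
Installment 4: opening $32,975.52; payment $4,121.94; balance $28,853.58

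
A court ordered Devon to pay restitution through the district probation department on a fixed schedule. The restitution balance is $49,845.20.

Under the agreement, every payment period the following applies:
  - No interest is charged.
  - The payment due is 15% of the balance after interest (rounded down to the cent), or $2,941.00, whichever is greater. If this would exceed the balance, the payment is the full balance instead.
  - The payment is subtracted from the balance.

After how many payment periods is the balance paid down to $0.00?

Payment period 1: $49,845.20 − $7,476.78 → $42,368.42
Payment period 2: $42,368.42 − $6,355.26 → $36,013.16
Payment period 3: $36,013.16 − $5,401.97 → $30,611.19
Payment period 4: $30,611.19 − $4,591.67 → $26,019.52
Payment period 5: $26,019.52 − $3,902.92 → $22,116.60
Payment period 6: $22,116.60 − $3,317.49 → $18,799.11
Payment period 7: $18,799.11 − $2,941.00 → $15,858.11
Payment period 8: $15,858.11 − $2,941.00 → $12,917.11
Payment period 9: $12,917.11 − $2,941.00 → $9,976.11
Payment period 10: $9,976.11 − $2,941.00 → $7,035.11
Payment period 11: $7,035.11 − $2,941.00 → $4,094.11
Payment period 12: $4,094.11 − $2,941.00 → $1,153.11
Payment period 13: $1,153.11 − $1,153.11 → $0.00
Balance reaches $0.00 in payment period 13.

13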